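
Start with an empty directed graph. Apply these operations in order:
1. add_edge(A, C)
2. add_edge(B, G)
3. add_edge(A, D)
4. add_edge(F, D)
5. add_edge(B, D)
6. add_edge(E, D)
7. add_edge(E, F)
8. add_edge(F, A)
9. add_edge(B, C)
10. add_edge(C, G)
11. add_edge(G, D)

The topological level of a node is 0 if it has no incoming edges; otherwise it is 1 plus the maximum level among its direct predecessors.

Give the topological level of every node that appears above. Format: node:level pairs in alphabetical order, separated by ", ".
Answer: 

Op 1: add_edge(A, C). Edges now: 1
Op 2: add_edge(B, G). Edges now: 2
Op 3: add_edge(A, D). Edges now: 3
Op 4: add_edge(F, D). Edges now: 4
Op 5: add_edge(B, D). Edges now: 5
Op 6: add_edge(E, D). Edges now: 6
Op 7: add_edge(E, F). Edges now: 7
Op 8: add_edge(F, A). Edges now: 8
Op 9: add_edge(B, C). Edges now: 9
Op 10: add_edge(C, G). Edges now: 10
Op 11: add_edge(G, D). Edges now: 11
Compute levels (Kahn BFS):
  sources (in-degree 0): B, E
  process B: level=0
    B->C: in-degree(C)=1, level(C)>=1
    B->D: in-degree(D)=4, level(D)>=1
    B->G: in-degree(G)=1, level(G)>=1
  process E: level=0
    E->D: in-degree(D)=3, level(D)>=1
    E->F: in-degree(F)=0, level(F)=1, enqueue
  process F: level=1
    F->A: in-degree(A)=0, level(A)=2, enqueue
    F->D: in-degree(D)=2, level(D)>=2
  process A: level=2
    A->C: in-degree(C)=0, level(C)=3, enqueue
    A->D: in-degree(D)=1, level(D)>=3
  process C: level=3
    C->G: in-degree(G)=0, level(G)=4, enqueue
  process G: level=4
    G->D: in-degree(D)=0, level(D)=5, enqueue
  process D: level=5
All levels: A:2, B:0, C:3, D:5, E:0, F:1, G:4

Answer: A:2, B:0, C:3, D:5, E:0, F:1, G:4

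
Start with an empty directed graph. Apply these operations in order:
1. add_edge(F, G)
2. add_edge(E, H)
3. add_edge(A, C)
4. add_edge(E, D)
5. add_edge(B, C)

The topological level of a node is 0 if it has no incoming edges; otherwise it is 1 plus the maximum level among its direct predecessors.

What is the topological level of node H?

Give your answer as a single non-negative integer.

Answer: 1

Derivation:
Op 1: add_edge(F, G). Edges now: 1
Op 2: add_edge(E, H). Edges now: 2
Op 3: add_edge(A, C). Edges now: 3
Op 4: add_edge(E, D). Edges now: 4
Op 5: add_edge(B, C). Edges now: 5
Compute levels (Kahn BFS):
  sources (in-degree 0): A, B, E, F
  process A: level=0
    A->C: in-degree(C)=1, level(C)>=1
  process B: level=0
    B->C: in-degree(C)=0, level(C)=1, enqueue
  process E: level=0
    E->D: in-degree(D)=0, level(D)=1, enqueue
    E->H: in-degree(H)=0, level(H)=1, enqueue
  process F: level=0
    F->G: in-degree(G)=0, level(G)=1, enqueue
  process C: level=1
  process D: level=1
  process H: level=1
  process G: level=1
All levels: A:0, B:0, C:1, D:1, E:0, F:0, G:1, H:1
level(H) = 1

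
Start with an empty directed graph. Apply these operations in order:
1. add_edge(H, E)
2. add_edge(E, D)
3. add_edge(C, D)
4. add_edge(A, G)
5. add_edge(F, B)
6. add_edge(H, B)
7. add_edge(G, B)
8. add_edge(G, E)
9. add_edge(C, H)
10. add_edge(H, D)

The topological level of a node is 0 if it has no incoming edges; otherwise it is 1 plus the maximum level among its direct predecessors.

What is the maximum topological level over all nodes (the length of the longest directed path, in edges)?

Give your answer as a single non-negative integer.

Op 1: add_edge(H, E). Edges now: 1
Op 2: add_edge(E, D). Edges now: 2
Op 3: add_edge(C, D). Edges now: 3
Op 4: add_edge(A, G). Edges now: 4
Op 5: add_edge(F, B). Edges now: 5
Op 6: add_edge(H, B). Edges now: 6
Op 7: add_edge(G, B). Edges now: 7
Op 8: add_edge(G, E). Edges now: 8
Op 9: add_edge(C, H). Edges now: 9
Op 10: add_edge(H, D). Edges now: 10
Compute levels (Kahn BFS):
  sources (in-degree 0): A, C, F
  process A: level=0
    A->G: in-degree(G)=0, level(G)=1, enqueue
  process C: level=0
    C->D: in-degree(D)=2, level(D)>=1
    C->H: in-degree(H)=0, level(H)=1, enqueue
  process F: level=0
    F->B: in-degree(B)=2, level(B)>=1
  process G: level=1
    G->B: in-degree(B)=1, level(B)>=2
    G->E: in-degree(E)=1, level(E)>=2
  process H: level=1
    H->B: in-degree(B)=0, level(B)=2, enqueue
    H->D: in-degree(D)=1, level(D)>=2
    H->E: in-degree(E)=0, level(E)=2, enqueue
  process B: level=2
  process E: level=2
    E->D: in-degree(D)=0, level(D)=3, enqueue
  process D: level=3
All levels: A:0, B:2, C:0, D:3, E:2, F:0, G:1, H:1
max level = 3

Answer: 3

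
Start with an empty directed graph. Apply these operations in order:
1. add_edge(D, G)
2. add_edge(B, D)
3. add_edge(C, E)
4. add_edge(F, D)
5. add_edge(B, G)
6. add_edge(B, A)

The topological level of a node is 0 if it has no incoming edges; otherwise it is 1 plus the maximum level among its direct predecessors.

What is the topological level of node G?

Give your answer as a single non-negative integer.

Answer: 2

Derivation:
Op 1: add_edge(D, G). Edges now: 1
Op 2: add_edge(B, D). Edges now: 2
Op 3: add_edge(C, E). Edges now: 3
Op 4: add_edge(F, D). Edges now: 4
Op 5: add_edge(B, G). Edges now: 5
Op 6: add_edge(B, A). Edges now: 6
Compute levels (Kahn BFS):
  sources (in-degree 0): B, C, F
  process B: level=0
    B->A: in-degree(A)=0, level(A)=1, enqueue
    B->D: in-degree(D)=1, level(D)>=1
    B->G: in-degree(G)=1, level(G)>=1
  process C: level=0
    C->E: in-degree(E)=0, level(E)=1, enqueue
  process F: level=0
    F->D: in-degree(D)=0, level(D)=1, enqueue
  process A: level=1
  process E: level=1
  process D: level=1
    D->G: in-degree(G)=0, level(G)=2, enqueue
  process G: level=2
All levels: A:1, B:0, C:0, D:1, E:1, F:0, G:2
level(G) = 2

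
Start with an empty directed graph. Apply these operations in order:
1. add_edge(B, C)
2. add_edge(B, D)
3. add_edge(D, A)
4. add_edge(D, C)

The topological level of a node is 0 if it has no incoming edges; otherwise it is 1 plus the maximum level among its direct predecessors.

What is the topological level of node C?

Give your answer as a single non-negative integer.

Answer: 2

Derivation:
Op 1: add_edge(B, C). Edges now: 1
Op 2: add_edge(B, D). Edges now: 2
Op 3: add_edge(D, A). Edges now: 3
Op 4: add_edge(D, C). Edges now: 4
Compute levels (Kahn BFS):
  sources (in-degree 0): B
  process B: level=0
    B->C: in-degree(C)=1, level(C)>=1
    B->D: in-degree(D)=0, level(D)=1, enqueue
  process D: level=1
    D->A: in-degree(A)=0, level(A)=2, enqueue
    D->C: in-degree(C)=0, level(C)=2, enqueue
  process A: level=2
  process C: level=2
All levels: A:2, B:0, C:2, D:1
level(C) = 2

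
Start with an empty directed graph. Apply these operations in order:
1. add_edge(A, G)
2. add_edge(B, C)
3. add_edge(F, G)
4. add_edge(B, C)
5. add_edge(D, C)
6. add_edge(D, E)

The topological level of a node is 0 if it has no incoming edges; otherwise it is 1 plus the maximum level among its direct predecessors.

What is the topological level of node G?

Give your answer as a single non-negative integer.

Answer: 1

Derivation:
Op 1: add_edge(A, G). Edges now: 1
Op 2: add_edge(B, C). Edges now: 2
Op 3: add_edge(F, G). Edges now: 3
Op 4: add_edge(B, C) (duplicate, no change). Edges now: 3
Op 5: add_edge(D, C). Edges now: 4
Op 6: add_edge(D, E). Edges now: 5
Compute levels (Kahn BFS):
  sources (in-degree 0): A, B, D, F
  process A: level=0
    A->G: in-degree(G)=1, level(G)>=1
  process B: level=0
    B->C: in-degree(C)=1, level(C)>=1
  process D: level=0
    D->C: in-degree(C)=0, level(C)=1, enqueue
    D->E: in-degree(E)=0, level(E)=1, enqueue
  process F: level=0
    F->G: in-degree(G)=0, level(G)=1, enqueue
  process C: level=1
  process E: level=1
  process G: level=1
All levels: A:0, B:0, C:1, D:0, E:1, F:0, G:1
level(G) = 1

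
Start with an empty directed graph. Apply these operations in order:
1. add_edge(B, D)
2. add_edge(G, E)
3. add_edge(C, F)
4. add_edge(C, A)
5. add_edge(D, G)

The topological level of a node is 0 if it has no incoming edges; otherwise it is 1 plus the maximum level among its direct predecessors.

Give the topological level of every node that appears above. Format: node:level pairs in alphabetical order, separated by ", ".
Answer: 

Op 1: add_edge(B, D). Edges now: 1
Op 2: add_edge(G, E). Edges now: 2
Op 3: add_edge(C, F). Edges now: 3
Op 4: add_edge(C, A). Edges now: 4
Op 5: add_edge(D, G). Edges now: 5
Compute levels (Kahn BFS):
  sources (in-degree 0): B, C
  process B: level=0
    B->D: in-degree(D)=0, level(D)=1, enqueue
  process C: level=0
    C->A: in-degree(A)=0, level(A)=1, enqueue
    C->F: in-degree(F)=0, level(F)=1, enqueue
  process D: level=1
    D->G: in-degree(G)=0, level(G)=2, enqueue
  process A: level=1
  process F: level=1
  process G: level=2
    G->E: in-degree(E)=0, level(E)=3, enqueue
  process E: level=3
All levels: A:1, B:0, C:0, D:1, E:3, F:1, G:2

Answer: A:1, B:0, C:0, D:1, E:3, F:1, G:2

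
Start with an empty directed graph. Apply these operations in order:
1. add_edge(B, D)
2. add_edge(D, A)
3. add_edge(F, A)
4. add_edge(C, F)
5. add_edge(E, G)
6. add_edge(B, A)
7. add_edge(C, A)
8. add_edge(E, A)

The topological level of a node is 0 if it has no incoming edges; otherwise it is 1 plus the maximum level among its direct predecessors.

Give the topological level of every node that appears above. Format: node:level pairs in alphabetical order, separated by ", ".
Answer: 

Answer: A:2, B:0, C:0, D:1, E:0, F:1, G:1

Derivation:
Op 1: add_edge(B, D). Edges now: 1
Op 2: add_edge(D, A). Edges now: 2
Op 3: add_edge(F, A). Edges now: 3
Op 4: add_edge(C, F). Edges now: 4
Op 5: add_edge(E, G). Edges now: 5
Op 6: add_edge(B, A). Edges now: 6
Op 7: add_edge(C, A). Edges now: 7
Op 8: add_edge(E, A). Edges now: 8
Compute levels (Kahn BFS):
  sources (in-degree 0): B, C, E
  process B: level=0
    B->A: in-degree(A)=4, level(A)>=1
    B->D: in-degree(D)=0, level(D)=1, enqueue
  process C: level=0
    C->A: in-degree(A)=3, level(A)>=1
    C->F: in-degree(F)=0, level(F)=1, enqueue
  process E: level=0
    E->A: in-degree(A)=2, level(A)>=1
    E->G: in-degree(G)=0, level(G)=1, enqueue
  process D: level=1
    D->A: in-degree(A)=1, level(A)>=2
  process F: level=1
    F->A: in-degree(A)=0, level(A)=2, enqueue
  process G: level=1
  process A: level=2
All levels: A:2, B:0, C:0, D:1, E:0, F:1, G:1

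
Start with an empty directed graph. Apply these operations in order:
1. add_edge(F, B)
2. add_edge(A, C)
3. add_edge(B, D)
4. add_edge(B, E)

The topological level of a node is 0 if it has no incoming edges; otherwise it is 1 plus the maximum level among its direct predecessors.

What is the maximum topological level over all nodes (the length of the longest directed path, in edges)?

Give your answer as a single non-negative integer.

Answer: 2

Derivation:
Op 1: add_edge(F, B). Edges now: 1
Op 2: add_edge(A, C). Edges now: 2
Op 3: add_edge(B, D). Edges now: 3
Op 4: add_edge(B, E). Edges now: 4
Compute levels (Kahn BFS):
  sources (in-degree 0): A, F
  process A: level=0
    A->C: in-degree(C)=0, level(C)=1, enqueue
  process F: level=0
    F->B: in-degree(B)=0, level(B)=1, enqueue
  process C: level=1
  process B: level=1
    B->D: in-degree(D)=0, level(D)=2, enqueue
    B->E: in-degree(E)=0, level(E)=2, enqueue
  process D: level=2
  process E: level=2
All levels: A:0, B:1, C:1, D:2, E:2, F:0
max level = 2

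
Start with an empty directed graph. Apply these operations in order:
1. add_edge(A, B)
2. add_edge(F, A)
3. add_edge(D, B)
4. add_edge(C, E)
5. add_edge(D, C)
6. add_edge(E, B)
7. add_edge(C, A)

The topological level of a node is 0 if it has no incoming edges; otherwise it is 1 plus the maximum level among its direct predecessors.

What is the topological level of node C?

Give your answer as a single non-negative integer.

Op 1: add_edge(A, B). Edges now: 1
Op 2: add_edge(F, A). Edges now: 2
Op 3: add_edge(D, B). Edges now: 3
Op 4: add_edge(C, E). Edges now: 4
Op 5: add_edge(D, C). Edges now: 5
Op 6: add_edge(E, B). Edges now: 6
Op 7: add_edge(C, A). Edges now: 7
Compute levels (Kahn BFS):
  sources (in-degree 0): D, F
  process D: level=0
    D->B: in-degree(B)=2, level(B)>=1
    D->C: in-degree(C)=0, level(C)=1, enqueue
  process F: level=0
    F->A: in-degree(A)=1, level(A)>=1
  process C: level=1
    C->A: in-degree(A)=0, level(A)=2, enqueue
    C->E: in-degree(E)=0, level(E)=2, enqueue
  process A: level=2
    A->B: in-degree(B)=1, level(B)>=3
  process E: level=2
    E->B: in-degree(B)=0, level(B)=3, enqueue
  process B: level=3
All levels: A:2, B:3, C:1, D:0, E:2, F:0
level(C) = 1

Answer: 1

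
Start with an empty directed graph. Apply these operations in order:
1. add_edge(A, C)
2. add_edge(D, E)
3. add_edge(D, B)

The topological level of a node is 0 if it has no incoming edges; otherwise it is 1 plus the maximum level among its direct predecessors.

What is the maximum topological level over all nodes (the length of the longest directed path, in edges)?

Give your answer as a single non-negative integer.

Answer: 1

Derivation:
Op 1: add_edge(A, C). Edges now: 1
Op 2: add_edge(D, E). Edges now: 2
Op 3: add_edge(D, B). Edges now: 3
Compute levels (Kahn BFS):
  sources (in-degree 0): A, D
  process A: level=0
    A->C: in-degree(C)=0, level(C)=1, enqueue
  process D: level=0
    D->B: in-degree(B)=0, level(B)=1, enqueue
    D->E: in-degree(E)=0, level(E)=1, enqueue
  process C: level=1
  process B: level=1
  process E: level=1
All levels: A:0, B:1, C:1, D:0, E:1
max level = 1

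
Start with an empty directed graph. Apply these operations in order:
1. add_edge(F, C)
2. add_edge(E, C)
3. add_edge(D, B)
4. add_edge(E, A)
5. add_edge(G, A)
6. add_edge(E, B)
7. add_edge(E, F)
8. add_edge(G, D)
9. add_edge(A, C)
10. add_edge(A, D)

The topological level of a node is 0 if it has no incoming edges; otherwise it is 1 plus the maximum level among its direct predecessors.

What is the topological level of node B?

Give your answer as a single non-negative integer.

Op 1: add_edge(F, C). Edges now: 1
Op 2: add_edge(E, C). Edges now: 2
Op 3: add_edge(D, B). Edges now: 3
Op 4: add_edge(E, A). Edges now: 4
Op 5: add_edge(G, A). Edges now: 5
Op 6: add_edge(E, B). Edges now: 6
Op 7: add_edge(E, F). Edges now: 7
Op 8: add_edge(G, D). Edges now: 8
Op 9: add_edge(A, C). Edges now: 9
Op 10: add_edge(A, D). Edges now: 10
Compute levels (Kahn BFS):
  sources (in-degree 0): E, G
  process E: level=0
    E->A: in-degree(A)=1, level(A)>=1
    E->B: in-degree(B)=1, level(B)>=1
    E->C: in-degree(C)=2, level(C)>=1
    E->F: in-degree(F)=0, level(F)=1, enqueue
  process G: level=0
    G->A: in-degree(A)=0, level(A)=1, enqueue
    G->D: in-degree(D)=1, level(D)>=1
  process F: level=1
    F->C: in-degree(C)=1, level(C)>=2
  process A: level=1
    A->C: in-degree(C)=0, level(C)=2, enqueue
    A->D: in-degree(D)=0, level(D)=2, enqueue
  process C: level=2
  process D: level=2
    D->B: in-degree(B)=0, level(B)=3, enqueue
  process B: level=3
All levels: A:1, B:3, C:2, D:2, E:0, F:1, G:0
level(B) = 3

Answer: 3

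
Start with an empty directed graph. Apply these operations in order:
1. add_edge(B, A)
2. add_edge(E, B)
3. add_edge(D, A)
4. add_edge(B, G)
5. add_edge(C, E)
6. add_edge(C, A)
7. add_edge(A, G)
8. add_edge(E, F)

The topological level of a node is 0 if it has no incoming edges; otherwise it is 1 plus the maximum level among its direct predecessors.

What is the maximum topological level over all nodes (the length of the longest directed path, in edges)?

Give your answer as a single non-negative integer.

Op 1: add_edge(B, A). Edges now: 1
Op 2: add_edge(E, B). Edges now: 2
Op 3: add_edge(D, A). Edges now: 3
Op 4: add_edge(B, G). Edges now: 4
Op 5: add_edge(C, E). Edges now: 5
Op 6: add_edge(C, A). Edges now: 6
Op 7: add_edge(A, G). Edges now: 7
Op 8: add_edge(E, F). Edges now: 8
Compute levels (Kahn BFS):
  sources (in-degree 0): C, D
  process C: level=0
    C->A: in-degree(A)=2, level(A)>=1
    C->E: in-degree(E)=0, level(E)=1, enqueue
  process D: level=0
    D->A: in-degree(A)=1, level(A)>=1
  process E: level=1
    E->B: in-degree(B)=0, level(B)=2, enqueue
    E->F: in-degree(F)=0, level(F)=2, enqueue
  process B: level=2
    B->A: in-degree(A)=0, level(A)=3, enqueue
    B->G: in-degree(G)=1, level(G)>=3
  process F: level=2
  process A: level=3
    A->G: in-degree(G)=0, level(G)=4, enqueue
  process G: level=4
All levels: A:3, B:2, C:0, D:0, E:1, F:2, G:4
max level = 4

Answer: 4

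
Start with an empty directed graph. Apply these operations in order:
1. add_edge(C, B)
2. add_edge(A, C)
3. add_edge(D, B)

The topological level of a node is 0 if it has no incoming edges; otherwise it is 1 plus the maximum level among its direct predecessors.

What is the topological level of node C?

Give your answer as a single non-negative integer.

Op 1: add_edge(C, B). Edges now: 1
Op 2: add_edge(A, C). Edges now: 2
Op 3: add_edge(D, B). Edges now: 3
Compute levels (Kahn BFS):
  sources (in-degree 0): A, D
  process A: level=0
    A->C: in-degree(C)=0, level(C)=1, enqueue
  process D: level=0
    D->B: in-degree(B)=1, level(B)>=1
  process C: level=1
    C->B: in-degree(B)=0, level(B)=2, enqueue
  process B: level=2
All levels: A:0, B:2, C:1, D:0
level(C) = 1

Answer: 1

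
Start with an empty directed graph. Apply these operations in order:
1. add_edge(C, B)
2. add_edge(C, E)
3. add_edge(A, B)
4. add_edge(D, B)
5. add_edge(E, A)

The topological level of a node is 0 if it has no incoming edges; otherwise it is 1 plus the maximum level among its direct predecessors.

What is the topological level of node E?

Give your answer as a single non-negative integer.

Op 1: add_edge(C, B). Edges now: 1
Op 2: add_edge(C, E). Edges now: 2
Op 3: add_edge(A, B). Edges now: 3
Op 4: add_edge(D, B). Edges now: 4
Op 5: add_edge(E, A). Edges now: 5
Compute levels (Kahn BFS):
  sources (in-degree 0): C, D
  process C: level=0
    C->B: in-degree(B)=2, level(B)>=1
    C->E: in-degree(E)=0, level(E)=1, enqueue
  process D: level=0
    D->B: in-degree(B)=1, level(B)>=1
  process E: level=1
    E->A: in-degree(A)=0, level(A)=2, enqueue
  process A: level=2
    A->B: in-degree(B)=0, level(B)=3, enqueue
  process B: level=3
All levels: A:2, B:3, C:0, D:0, E:1
level(E) = 1

Answer: 1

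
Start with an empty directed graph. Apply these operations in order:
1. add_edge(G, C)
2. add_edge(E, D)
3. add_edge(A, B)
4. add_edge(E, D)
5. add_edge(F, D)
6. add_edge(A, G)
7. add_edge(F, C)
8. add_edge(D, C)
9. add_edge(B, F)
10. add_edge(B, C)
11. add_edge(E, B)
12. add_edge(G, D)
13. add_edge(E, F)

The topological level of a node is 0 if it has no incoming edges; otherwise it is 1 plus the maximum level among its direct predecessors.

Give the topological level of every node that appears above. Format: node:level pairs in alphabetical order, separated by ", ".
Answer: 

Op 1: add_edge(G, C). Edges now: 1
Op 2: add_edge(E, D). Edges now: 2
Op 3: add_edge(A, B). Edges now: 3
Op 4: add_edge(E, D) (duplicate, no change). Edges now: 3
Op 5: add_edge(F, D). Edges now: 4
Op 6: add_edge(A, G). Edges now: 5
Op 7: add_edge(F, C). Edges now: 6
Op 8: add_edge(D, C). Edges now: 7
Op 9: add_edge(B, F). Edges now: 8
Op 10: add_edge(B, C). Edges now: 9
Op 11: add_edge(E, B). Edges now: 10
Op 12: add_edge(G, D). Edges now: 11
Op 13: add_edge(E, F). Edges now: 12
Compute levels (Kahn BFS):
  sources (in-degree 0): A, E
  process A: level=0
    A->B: in-degree(B)=1, level(B)>=1
    A->G: in-degree(G)=0, level(G)=1, enqueue
  process E: level=0
    E->B: in-degree(B)=0, level(B)=1, enqueue
    E->D: in-degree(D)=2, level(D)>=1
    E->F: in-degree(F)=1, level(F)>=1
  process G: level=1
    G->C: in-degree(C)=3, level(C)>=2
    G->D: in-degree(D)=1, level(D)>=2
  process B: level=1
    B->C: in-degree(C)=2, level(C)>=2
    B->F: in-degree(F)=0, level(F)=2, enqueue
  process F: level=2
    F->C: in-degree(C)=1, level(C)>=3
    F->D: in-degree(D)=0, level(D)=3, enqueue
  process D: level=3
    D->C: in-degree(C)=0, level(C)=4, enqueue
  process C: level=4
All levels: A:0, B:1, C:4, D:3, E:0, F:2, G:1

Answer: A:0, B:1, C:4, D:3, E:0, F:2, G:1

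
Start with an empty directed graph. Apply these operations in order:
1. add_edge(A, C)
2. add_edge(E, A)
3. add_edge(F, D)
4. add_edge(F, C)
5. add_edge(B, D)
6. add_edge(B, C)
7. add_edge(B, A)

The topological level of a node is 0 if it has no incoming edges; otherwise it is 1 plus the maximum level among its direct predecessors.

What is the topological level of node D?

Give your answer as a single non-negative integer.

Op 1: add_edge(A, C). Edges now: 1
Op 2: add_edge(E, A). Edges now: 2
Op 3: add_edge(F, D). Edges now: 3
Op 4: add_edge(F, C). Edges now: 4
Op 5: add_edge(B, D). Edges now: 5
Op 6: add_edge(B, C). Edges now: 6
Op 7: add_edge(B, A). Edges now: 7
Compute levels (Kahn BFS):
  sources (in-degree 0): B, E, F
  process B: level=0
    B->A: in-degree(A)=1, level(A)>=1
    B->C: in-degree(C)=2, level(C)>=1
    B->D: in-degree(D)=1, level(D)>=1
  process E: level=0
    E->A: in-degree(A)=0, level(A)=1, enqueue
  process F: level=0
    F->C: in-degree(C)=1, level(C)>=1
    F->D: in-degree(D)=0, level(D)=1, enqueue
  process A: level=1
    A->C: in-degree(C)=0, level(C)=2, enqueue
  process D: level=1
  process C: level=2
All levels: A:1, B:0, C:2, D:1, E:0, F:0
level(D) = 1

Answer: 1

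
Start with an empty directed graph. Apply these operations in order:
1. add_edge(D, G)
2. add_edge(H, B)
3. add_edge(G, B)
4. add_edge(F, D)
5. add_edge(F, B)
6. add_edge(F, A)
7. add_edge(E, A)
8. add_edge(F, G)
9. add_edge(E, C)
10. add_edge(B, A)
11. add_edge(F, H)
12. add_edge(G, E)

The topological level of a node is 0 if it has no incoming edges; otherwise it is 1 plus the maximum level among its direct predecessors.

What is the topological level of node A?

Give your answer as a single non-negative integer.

Answer: 4

Derivation:
Op 1: add_edge(D, G). Edges now: 1
Op 2: add_edge(H, B). Edges now: 2
Op 3: add_edge(G, B). Edges now: 3
Op 4: add_edge(F, D). Edges now: 4
Op 5: add_edge(F, B). Edges now: 5
Op 6: add_edge(F, A). Edges now: 6
Op 7: add_edge(E, A). Edges now: 7
Op 8: add_edge(F, G). Edges now: 8
Op 9: add_edge(E, C). Edges now: 9
Op 10: add_edge(B, A). Edges now: 10
Op 11: add_edge(F, H). Edges now: 11
Op 12: add_edge(G, E). Edges now: 12
Compute levels (Kahn BFS):
  sources (in-degree 0): F
  process F: level=0
    F->A: in-degree(A)=2, level(A)>=1
    F->B: in-degree(B)=2, level(B)>=1
    F->D: in-degree(D)=0, level(D)=1, enqueue
    F->G: in-degree(G)=1, level(G)>=1
    F->H: in-degree(H)=0, level(H)=1, enqueue
  process D: level=1
    D->G: in-degree(G)=0, level(G)=2, enqueue
  process H: level=1
    H->B: in-degree(B)=1, level(B)>=2
  process G: level=2
    G->B: in-degree(B)=0, level(B)=3, enqueue
    G->E: in-degree(E)=0, level(E)=3, enqueue
  process B: level=3
    B->A: in-degree(A)=1, level(A)>=4
  process E: level=3
    E->A: in-degree(A)=0, level(A)=4, enqueue
    E->C: in-degree(C)=0, level(C)=4, enqueue
  process A: level=4
  process C: level=4
All levels: A:4, B:3, C:4, D:1, E:3, F:0, G:2, H:1
level(A) = 4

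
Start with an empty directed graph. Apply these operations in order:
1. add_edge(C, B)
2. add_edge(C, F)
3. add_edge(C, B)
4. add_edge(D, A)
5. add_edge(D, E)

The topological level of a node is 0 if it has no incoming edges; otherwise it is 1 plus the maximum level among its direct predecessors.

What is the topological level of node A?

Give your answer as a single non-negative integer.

Op 1: add_edge(C, B). Edges now: 1
Op 2: add_edge(C, F). Edges now: 2
Op 3: add_edge(C, B) (duplicate, no change). Edges now: 2
Op 4: add_edge(D, A). Edges now: 3
Op 5: add_edge(D, E). Edges now: 4
Compute levels (Kahn BFS):
  sources (in-degree 0): C, D
  process C: level=0
    C->B: in-degree(B)=0, level(B)=1, enqueue
    C->F: in-degree(F)=0, level(F)=1, enqueue
  process D: level=0
    D->A: in-degree(A)=0, level(A)=1, enqueue
    D->E: in-degree(E)=0, level(E)=1, enqueue
  process B: level=1
  process F: level=1
  process A: level=1
  process E: level=1
All levels: A:1, B:1, C:0, D:0, E:1, F:1
level(A) = 1

Answer: 1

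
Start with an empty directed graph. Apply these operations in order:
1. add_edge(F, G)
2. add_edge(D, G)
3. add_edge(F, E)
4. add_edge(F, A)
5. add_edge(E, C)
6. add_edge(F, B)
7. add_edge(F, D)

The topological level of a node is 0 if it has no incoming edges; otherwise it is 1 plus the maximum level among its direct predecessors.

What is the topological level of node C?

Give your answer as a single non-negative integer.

Answer: 2

Derivation:
Op 1: add_edge(F, G). Edges now: 1
Op 2: add_edge(D, G). Edges now: 2
Op 3: add_edge(F, E). Edges now: 3
Op 4: add_edge(F, A). Edges now: 4
Op 5: add_edge(E, C). Edges now: 5
Op 6: add_edge(F, B). Edges now: 6
Op 7: add_edge(F, D). Edges now: 7
Compute levels (Kahn BFS):
  sources (in-degree 0): F
  process F: level=0
    F->A: in-degree(A)=0, level(A)=1, enqueue
    F->B: in-degree(B)=0, level(B)=1, enqueue
    F->D: in-degree(D)=0, level(D)=1, enqueue
    F->E: in-degree(E)=0, level(E)=1, enqueue
    F->G: in-degree(G)=1, level(G)>=1
  process A: level=1
  process B: level=1
  process D: level=1
    D->G: in-degree(G)=0, level(G)=2, enqueue
  process E: level=1
    E->C: in-degree(C)=0, level(C)=2, enqueue
  process G: level=2
  process C: level=2
All levels: A:1, B:1, C:2, D:1, E:1, F:0, G:2
level(C) = 2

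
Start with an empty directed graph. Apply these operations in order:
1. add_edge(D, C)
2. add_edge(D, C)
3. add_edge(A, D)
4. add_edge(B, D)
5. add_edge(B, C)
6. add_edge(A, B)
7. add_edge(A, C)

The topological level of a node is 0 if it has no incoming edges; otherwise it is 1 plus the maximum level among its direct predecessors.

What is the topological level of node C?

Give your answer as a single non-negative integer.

Op 1: add_edge(D, C). Edges now: 1
Op 2: add_edge(D, C) (duplicate, no change). Edges now: 1
Op 3: add_edge(A, D). Edges now: 2
Op 4: add_edge(B, D). Edges now: 3
Op 5: add_edge(B, C). Edges now: 4
Op 6: add_edge(A, B). Edges now: 5
Op 7: add_edge(A, C). Edges now: 6
Compute levels (Kahn BFS):
  sources (in-degree 0): A
  process A: level=0
    A->B: in-degree(B)=0, level(B)=1, enqueue
    A->C: in-degree(C)=2, level(C)>=1
    A->D: in-degree(D)=1, level(D)>=1
  process B: level=1
    B->C: in-degree(C)=1, level(C)>=2
    B->D: in-degree(D)=0, level(D)=2, enqueue
  process D: level=2
    D->C: in-degree(C)=0, level(C)=3, enqueue
  process C: level=3
All levels: A:0, B:1, C:3, D:2
level(C) = 3

Answer: 3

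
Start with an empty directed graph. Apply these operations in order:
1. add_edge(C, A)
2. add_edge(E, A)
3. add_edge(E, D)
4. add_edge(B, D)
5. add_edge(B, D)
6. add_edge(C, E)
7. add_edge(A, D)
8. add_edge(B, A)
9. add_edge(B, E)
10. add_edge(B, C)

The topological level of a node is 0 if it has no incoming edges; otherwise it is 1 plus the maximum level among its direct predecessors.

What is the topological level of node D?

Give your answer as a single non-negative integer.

Answer: 4

Derivation:
Op 1: add_edge(C, A). Edges now: 1
Op 2: add_edge(E, A). Edges now: 2
Op 3: add_edge(E, D). Edges now: 3
Op 4: add_edge(B, D). Edges now: 4
Op 5: add_edge(B, D) (duplicate, no change). Edges now: 4
Op 6: add_edge(C, E). Edges now: 5
Op 7: add_edge(A, D). Edges now: 6
Op 8: add_edge(B, A). Edges now: 7
Op 9: add_edge(B, E). Edges now: 8
Op 10: add_edge(B, C). Edges now: 9
Compute levels (Kahn BFS):
  sources (in-degree 0): B
  process B: level=0
    B->A: in-degree(A)=2, level(A)>=1
    B->C: in-degree(C)=0, level(C)=1, enqueue
    B->D: in-degree(D)=2, level(D)>=1
    B->E: in-degree(E)=1, level(E)>=1
  process C: level=1
    C->A: in-degree(A)=1, level(A)>=2
    C->E: in-degree(E)=0, level(E)=2, enqueue
  process E: level=2
    E->A: in-degree(A)=0, level(A)=3, enqueue
    E->D: in-degree(D)=1, level(D)>=3
  process A: level=3
    A->D: in-degree(D)=0, level(D)=4, enqueue
  process D: level=4
All levels: A:3, B:0, C:1, D:4, E:2
level(D) = 4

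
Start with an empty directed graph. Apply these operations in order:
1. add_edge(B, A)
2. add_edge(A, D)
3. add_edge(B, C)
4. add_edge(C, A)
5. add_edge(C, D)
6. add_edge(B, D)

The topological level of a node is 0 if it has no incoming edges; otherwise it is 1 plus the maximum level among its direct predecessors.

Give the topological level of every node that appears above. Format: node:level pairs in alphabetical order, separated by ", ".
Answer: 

Answer: A:2, B:0, C:1, D:3

Derivation:
Op 1: add_edge(B, A). Edges now: 1
Op 2: add_edge(A, D). Edges now: 2
Op 3: add_edge(B, C). Edges now: 3
Op 4: add_edge(C, A). Edges now: 4
Op 5: add_edge(C, D). Edges now: 5
Op 6: add_edge(B, D). Edges now: 6
Compute levels (Kahn BFS):
  sources (in-degree 0): B
  process B: level=0
    B->A: in-degree(A)=1, level(A)>=1
    B->C: in-degree(C)=0, level(C)=1, enqueue
    B->D: in-degree(D)=2, level(D)>=1
  process C: level=1
    C->A: in-degree(A)=0, level(A)=2, enqueue
    C->D: in-degree(D)=1, level(D)>=2
  process A: level=2
    A->D: in-degree(D)=0, level(D)=3, enqueue
  process D: level=3
All levels: A:2, B:0, C:1, D:3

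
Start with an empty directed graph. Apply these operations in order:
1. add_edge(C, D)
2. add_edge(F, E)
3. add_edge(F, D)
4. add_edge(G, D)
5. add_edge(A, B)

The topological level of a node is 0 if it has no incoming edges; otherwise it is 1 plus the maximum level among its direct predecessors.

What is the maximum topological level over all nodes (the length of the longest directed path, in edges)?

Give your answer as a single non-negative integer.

Op 1: add_edge(C, D). Edges now: 1
Op 2: add_edge(F, E). Edges now: 2
Op 3: add_edge(F, D). Edges now: 3
Op 4: add_edge(G, D). Edges now: 4
Op 5: add_edge(A, B). Edges now: 5
Compute levels (Kahn BFS):
  sources (in-degree 0): A, C, F, G
  process A: level=0
    A->B: in-degree(B)=0, level(B)=1, enqueue
  process C: level=0
    C->D: in-degree(D)=2, level(D)>=1
  process F: level=0
    F->D: in-degree(D)=1, level(D)>=1
    F->E: in-degree(E)=0, level(E)=1, enqueue
  process G: level=0
    G->D: in-degree(D)=0, level(D)=1, enqueue
  process B: level=1
  process E: level=1
  process D: level=1
All levels: A:0, B:1, C:0, D:1, E:1, F:0, G:0
max level = 1

Answer: 1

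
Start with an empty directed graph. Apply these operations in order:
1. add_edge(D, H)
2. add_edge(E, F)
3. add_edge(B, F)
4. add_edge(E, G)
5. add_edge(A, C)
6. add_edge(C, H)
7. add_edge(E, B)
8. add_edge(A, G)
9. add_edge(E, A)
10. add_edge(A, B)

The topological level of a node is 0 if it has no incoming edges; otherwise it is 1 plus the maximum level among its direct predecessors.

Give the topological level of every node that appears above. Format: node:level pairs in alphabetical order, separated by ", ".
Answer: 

Answer: A:1, B:2, C:2, D:0, E:0, F:3, G:2, H:3

Derivation:
Op 1: add_edge(D, H). Edges now: 1
Op 2: add_edge(E, F). Edges now: 2
Op 3: add_edge(B, F). Edges now: 3
Op 4: add_edge(E, G). Edges now: 4
Op 5: add_edge(A, C). Edges now: 5
Op 6: add_edge(C, H). Edges now: 6
Op 7: add_edge(E, B). Edges now: 7
Op 8: add_edge(A, G). Edges now: 8
Op 9: add_edge(E, A). Edges now: 9
Op 10: add_edge(A, B). Edges now: 10
Compute levels (Kahn BFS):
  sources (in-degree 0): D, E
  process D: level=0
    D->H: in-degree(H)=1, level(H)>=1
  process E: level=0
    E->A: in-degree(A)=0, level(A)=1, enqueue
    E->B: in-degree(B)=1, level(B)>=1
    E->F: in-degree(F)=1, level(F)>=1
    E->G: in-degree(G)=1, level(G)>=1
  process A: level=1
    A->B: in-degree(B)=0, level(B)=2, enqueue
    A->C: in-degree(C)=0, level(C)=2, enqueue
    A->G: in-degree(G)=0, level(G)=2, enqueue
  process B: level=2
    B->F: in-degree(F)=0, level(F)=3, enqueue
  process C: level=2
    C->H: in-degree(H)=0, level(H)=3, enqueue
  process G: level=2
  process F: level=3
  process H: level=3
All levels: A:1, B:2, C:2, D:0, E:0, F:3, G:2, H:3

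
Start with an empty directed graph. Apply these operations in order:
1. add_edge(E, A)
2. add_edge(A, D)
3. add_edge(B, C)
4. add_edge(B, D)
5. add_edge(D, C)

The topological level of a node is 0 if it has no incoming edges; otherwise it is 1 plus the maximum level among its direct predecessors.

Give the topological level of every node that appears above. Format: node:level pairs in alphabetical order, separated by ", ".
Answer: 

Answer: A:1, B:0, C:3, D:2, E:0

Derivation:
Op 1: add_edge(E, A). Edges now: 1
Op 2: add_edge(A, D). Edges now: 2
Op 3: add_edge(B, C). Edges now: 3
Op 4: add_edge(B, D). Edges now: 4
Op 5: add_edge(D, C). Edges now: 5
Compute levels (Kahn BFS):
  sources (in-degree 0): B, E
  process B: level=0
    B->C: in-degree(C)=1, level(C)>=1
    B->D: in-degree(D)=1, level(D)>=1
  process E: level=0
    E->A: in-degree(A)=0, level(A)=1, enqueue
  process A: level=1
    A->D: in-degree(D)=0, level(D)=2, enqueue
  process D: level=2
    D->C: in-degree(C)=0, level(C)=3, enqueue
  process C: level=3
All levels: A:1, B:0, C:3, D:2, E:0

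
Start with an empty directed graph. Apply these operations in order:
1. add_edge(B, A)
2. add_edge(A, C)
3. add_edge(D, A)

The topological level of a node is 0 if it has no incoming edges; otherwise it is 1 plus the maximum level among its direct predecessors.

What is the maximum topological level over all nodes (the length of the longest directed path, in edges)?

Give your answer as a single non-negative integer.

Answer: 2

Derivation:
Op 1: add_edge(B, A). Edges now: 1
Op 2: add_edge(A, C). Edges now: 2
Op 3: add_edge(D, A). Edges now: 3
Compute levels (Kahn BFS):
  sources (in-degree 0): B, D
  process B: level=0
    B->A: in-degree(A)=1, level(A)>=1
  process D: level=0
    D->A: in-degree(A)=0, level(A)=1, enqueue
  process A: level=1
    A->C: in-degree(C)=0, level(C)=2, enqueue
  process C: level=2
All levels: A:1, B:0, C:2, D:0
max level = 2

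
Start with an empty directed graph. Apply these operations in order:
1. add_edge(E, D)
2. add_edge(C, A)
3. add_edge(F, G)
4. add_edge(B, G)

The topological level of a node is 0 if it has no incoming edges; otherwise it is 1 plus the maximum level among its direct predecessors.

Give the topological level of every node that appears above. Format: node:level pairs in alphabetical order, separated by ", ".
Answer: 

Op 1: add_edge(E, D). Edges now: 1
Op 2: add_edge(C, A). Edges now: 2
Op 3: add_edge(F, G). Edges now: 3
Op 4: add_edge(B, G). Edges now: 4
Compute levels (Kahn BFS):
  sources (in-degree 0): B, C, E, F
  process B: level=0
    B->G: in-degree(G)=1, level(G)>=1
  process C: level=0
    C->A: in-degree(A)=0, level(A)=1, enqueue
  process E: level=0
    E->D: in-degree(D)=0, level(D)=1, enqueue
  process F: level=0
    F->G: in-degree(G)=0, level(G)=1, enqueue
  process A: level=1
  process D: level=1
  process G: level=1
All levels: A:1, B:0, C:0, D:1, E:0, F:0, G:1

Answer: A:1, B:0, C:0, D:1, E:0, F:0, G:1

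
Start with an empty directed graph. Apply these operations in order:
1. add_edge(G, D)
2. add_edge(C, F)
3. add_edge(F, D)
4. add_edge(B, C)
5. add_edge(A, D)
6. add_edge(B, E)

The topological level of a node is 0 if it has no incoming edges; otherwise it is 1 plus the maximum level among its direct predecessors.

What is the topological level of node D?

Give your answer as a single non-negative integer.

Answer: 3

Derivation:
Op 1: add_edge(G, D). Edges now: 1
Op 2: add_edge(C, F). Edges now: 2
Op 3: add_edge(F, D). Edges now: 3
Op 4: add_edge(B, C). Edges now: 4
Op 5: add_edge(A, D). Edges now: 5
Op 6: add_edge(B, E). Edges now: 6
Compute levels (Kahn BFS):
  sources (in-degree 0): A, B, G
  process A: level=0
    A->D: in-degree(D)=2, level(D)>=1
  process B: level=0
    B->C: in-degree(C)=0, level(C)=1, enqueue
    B->E: in-degree(E)=0, level(E)=1, enqueue
  process G: level=0
    G->D: in-degree(D)=1, level(D)>=1
  process C: level=1
    C->F: in-degree(F)=0, level(F)=2, enqueue
  process E: level=1
  process F: level=2
    F->D: in-degree(D)=0, level(D)=3, enqueue
  process D: level=3
All levels: A:0, B:0, C:1, D:3, E:1, F:2, G:0
level(D) = 3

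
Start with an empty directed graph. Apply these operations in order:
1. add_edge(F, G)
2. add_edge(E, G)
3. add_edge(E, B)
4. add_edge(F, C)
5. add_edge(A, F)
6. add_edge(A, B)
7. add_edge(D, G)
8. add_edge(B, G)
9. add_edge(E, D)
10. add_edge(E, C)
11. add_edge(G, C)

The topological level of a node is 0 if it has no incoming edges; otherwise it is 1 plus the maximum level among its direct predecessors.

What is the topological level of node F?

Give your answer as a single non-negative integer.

Op 1: add_edge(F, G). Edges now: 1
Op 2: add_edge(E, G). Edges now: 2
Op 3: add_edge(E, B). Edges now: 3
Op 4: add_edge(F, C). Edges now: 4
Op 5: add_edge(A, F). Edges now: 5
Op 6: add_edge(A, B). Edges now: 6
Op 7: add_edge(D, G). Edges now: 7
Op 8: add_edge(B, G). Edges now: 8
Op 9: add_edge(E, D). Edges now: 9
Op 10: add_edge(E, C). Edges now: 10
Op 11: add_edge(G, C). Edges now: 11
Compute levels (Kahn BFS):
  sources (in-degree 0): A, E
  process A: level=0
    A->B: in-degree(B)=1, level(B)>=1
    A->F: in-degree(F)=0, level(F)=1, enqueue
  process E: level=0
    E->B: in-degree(B)=0, level(B)=1, enqueue
    E->C: in-degree(C)=2, level(C)>=1
    E->D: in-degree(D)=0, level(D)=1, enqueue
    E->G: in-degree(G)=3, level(G)>=1
  process F: level=1
    F->C: in-degree(C)=1, level(C)>=2
    F->G: in-degree(G)=2, level(G)>=2
  process B: level=1
    B->G: in-degree(G)=1, level(G)>=2
  process D: level=1
    D->G: in-degree(G)=0, level(G)=2, enqueue
  process G: level=2
    G->C: in-degree(C)=0, level(C)=3, enqueue
  process C: level=3
All levels: A:0, B:1, C:3, D:1, E:0, F:1, G:2
level(F) = 1

Answer: 1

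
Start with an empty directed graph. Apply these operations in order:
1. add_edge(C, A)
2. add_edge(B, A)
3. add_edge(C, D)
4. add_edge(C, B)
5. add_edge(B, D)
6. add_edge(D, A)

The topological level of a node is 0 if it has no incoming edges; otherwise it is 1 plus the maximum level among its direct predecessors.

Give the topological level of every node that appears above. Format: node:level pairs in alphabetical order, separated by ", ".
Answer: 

Op 1: add_edge(C, A). Edges now: 1
Op 2: add_edge(B, A). Edges now: 2
Op 3: add_edge(C, D). Edges now: 3
Op 4: add_edge(C, B). Edges now: 4
Op 5: add_edge(B, D). Edges now: 5
Op 6: add_edge(D, A). Edges now: 6
Compute levels (Kahn BFS):
  sources (in-degree 0): C
  process C: level=0
    C->A: in-degree(A)=2, level(A)>=1
    C->B: in-degree(B)=0, level(B)=1, enqueue
    C->D: in-degree(D)=1, level(D)>=1
  process B: level=1
    B->A: in-degree(A)=1, level(A)>=2
    B->D: in-degree(D)=0, level(D)=2, enqueue
  process D: level=2
    D->A: in-degree(A)=0, level(A)=3, enqueue
  process A: level=3
All levels: A:3, B:1, C:0, D:2

Answer: A:3, B:1, C:0, D:2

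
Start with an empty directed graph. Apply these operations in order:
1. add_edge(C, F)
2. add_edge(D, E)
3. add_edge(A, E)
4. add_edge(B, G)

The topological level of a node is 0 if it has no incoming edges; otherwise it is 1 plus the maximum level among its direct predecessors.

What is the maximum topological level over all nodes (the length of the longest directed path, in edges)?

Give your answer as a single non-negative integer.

Op 1: add_edge(C, F). Edges now: 1
Op 2: add_edge(D, E). Edges now: 2
Op 3: add_edge(A, E). Edges now: 3
Op 4: add_edge(B, G). Edges now: 4
Compute levels (Kahn BFS):
  sources (in-degree 0): A, B, C, D
  process A: level=0
    A->E: in-degree(E)=1, level(E)>=1
  process B: level=0
    B->G: in-degree(G)=0, level(G)=1, enqueue
  process C: level=0
    C->F: in-degree(F)=0, level(F)=1, enqueue
  process D: level=0
    D->E: in-degree(E)=0, level(E)=1, enqueue
  process G: level=1
  process F: level=1
  process E: level=1
All levels: A:0, B:0, C:0, D:0, E:1, F:1, G:1
max level = 1

Answer: 1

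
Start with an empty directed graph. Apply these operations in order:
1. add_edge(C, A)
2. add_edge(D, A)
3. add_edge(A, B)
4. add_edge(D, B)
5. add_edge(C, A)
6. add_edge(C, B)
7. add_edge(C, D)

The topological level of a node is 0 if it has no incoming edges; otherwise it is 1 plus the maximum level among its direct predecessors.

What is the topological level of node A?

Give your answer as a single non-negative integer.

Answer: 2

Derivation:
Op 1: add_edge(C, A). Edges now: 1
Op 2: add_edge(D, A). Edges now: 2
Op 3: add_edge(A, B). Edges now: 3
Op 4: add_edge(D, B). Edges now: 4
Op 5: add_edge(C, A) (duplicate, no change). Edges now: 4
Op 6: add_edge(C, B). Edges now: 5
Op 7: add_edge(C, D). Edges now: 6
Compute levels (Kahn BFS):
  sources (in-degree 0): C
  process C: level=0
    C->A: in-degree(A)=1, level(A)>=1
    C->B: in-degree(B)=2, level(B)>=1
    C->D: in-degree(D)=0, level(D)=1, enqueue
  process D: level=1
    D->A: in-degree(A)=0, level(A)=2, enqueue
    D->B: in-degree(B)=1, level(B)>=2
  process A: level=2
    A->B: in-degree(B)=0, level(B)=3, enqueue
  process B: level=3
All levels: A:2, B:3, C:0, D:1
level(A) = 2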